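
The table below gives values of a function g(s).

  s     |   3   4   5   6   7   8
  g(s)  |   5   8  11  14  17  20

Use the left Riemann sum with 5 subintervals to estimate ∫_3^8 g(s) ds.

Δs = 1.
Sum = 1·[5 + 8 + 11 + 14 + 17] = 55.

55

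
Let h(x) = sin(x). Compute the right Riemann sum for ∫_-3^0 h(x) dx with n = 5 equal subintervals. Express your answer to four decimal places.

-1.8876

Δx = (0 − (-3))/5 = 0.6.
Right endpoints: -2.4, -1.8, -1.2, -0.6, 0.
h(-2.4) ≈ -0.6755, h(-1.8) ≈ -0.9738, h(-1.2) ≈ -0.9320, h(-0.6) ≈ -0.5646, h(0) ≈ 0.0000.
Sum = Δx · [h(-2.4) + h(-1.8) + h(-1.2) + h(-0.6) + h(0)].
Sum ≈ -1.8876.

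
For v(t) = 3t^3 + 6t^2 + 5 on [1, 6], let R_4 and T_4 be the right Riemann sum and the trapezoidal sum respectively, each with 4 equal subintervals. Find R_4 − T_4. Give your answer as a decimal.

534.375

R_4 = 2009.453125.
T_4 = 1475.078125.
R_4 − T_4 = 534.375.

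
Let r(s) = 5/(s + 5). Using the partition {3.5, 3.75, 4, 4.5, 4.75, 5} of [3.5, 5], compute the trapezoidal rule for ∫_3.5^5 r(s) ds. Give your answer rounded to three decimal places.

0.813

Subinterval widths: 0.25, 0.25, 0.5, 0.25, 0.25.
r(3.5) = 10/17, r(3.75) = 4/7, r(4) = 5/9, r(4.5) = 10/19, r(4.75) = 20/39, r(5) = 0.5.
On each subinterval the trapezoid contributes (Δs_i/2)·[r(s_{i-1}) + r(s_i)].
Sum ≈ 0.813.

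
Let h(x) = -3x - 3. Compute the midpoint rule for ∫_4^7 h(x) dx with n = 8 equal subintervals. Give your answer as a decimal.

Δx = (7 − 4)/8 = 0.375.
Midpoints: 4.1875, 4.5625, 4.9375, 5.3125, 5.6875, 6.0625, 6.4375, 6.8125.
h(4.1875) = -15.5625, h(4.5625) = -16.6875, h(4.9375) = -17.8125, h(5.3125) = -18.9375, h(5.6875) = -20.0625, h(6.0625) = -21.1875, h(6.4375) = -22.3125, h(6.8125) = -23.4375.
Sum = Δx · [h(4.1875) + h(4.5625) + h(4.9375) + ...].
Sum = -58.5.

-58.5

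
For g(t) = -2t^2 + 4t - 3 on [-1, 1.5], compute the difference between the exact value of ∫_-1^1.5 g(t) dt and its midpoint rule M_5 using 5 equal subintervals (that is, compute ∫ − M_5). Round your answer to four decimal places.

Exact integral: ∫_-1^1.5 g(t) dt ≈ -7.916667.
M_5 = -7.8125.
Error ≈ -7.916667 − (-7.8125) ≈ -0.1042.

-0.1042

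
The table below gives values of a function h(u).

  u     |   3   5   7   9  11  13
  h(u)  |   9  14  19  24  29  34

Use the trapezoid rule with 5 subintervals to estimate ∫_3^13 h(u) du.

215

Δu = 2.
T_5 = (2/2)·[9 + 2·14 + 2·19 + 2·24 + 2·29 + 34] = 215.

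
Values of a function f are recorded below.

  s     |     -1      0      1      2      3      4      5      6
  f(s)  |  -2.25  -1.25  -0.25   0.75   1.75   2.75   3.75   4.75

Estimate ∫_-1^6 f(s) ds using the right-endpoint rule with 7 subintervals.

Δs = 1.
Sum = 1·[(-1.25) + (-0.25) + 0.75 + 1.75 + 2.75 + 3.75 + 4.75] = 12.25.

12.25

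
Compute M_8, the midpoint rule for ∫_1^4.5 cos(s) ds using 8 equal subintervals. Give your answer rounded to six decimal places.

Δs = (4.5 − 1)/8 = 0.4375.
Midpoints: 1.21875, 1.65625, 2.09375, 2.53125, 2.96875, 3.40625, 3.84375, 4.28125.
f(1.21875) ≈ 0.344819, f(1.65625) ≈ -0.085350, f(2.09375) ≈ -0.499441, f(2.53125) ≈ -0.819452, f(2.96875) ≈ -0.985100, f(3.40625) ≈ -0.965182, f(3.84375) ≈ -0.763451, f(4.28125) ≈ -0.417906.
Sum = Δs · [f(1.21875) + f(1.65625) + f(2.09375) + ...].
Sum ≈ -1.833590.

-1.833590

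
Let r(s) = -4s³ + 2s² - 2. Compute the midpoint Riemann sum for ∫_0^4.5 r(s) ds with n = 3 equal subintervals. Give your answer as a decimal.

-337.21875

Δs = (4.5 − 0)/3 = 1.5.
Midpoints: 0.75, 2.25, 3.75.
r(0.75) = -2.5625, r(2.25) = -37.4375, r(3.75) = -184.8125.
Sum = Δs · [r(0.75) + r(2.25) + r(3.75)].
Sum = -337.21875.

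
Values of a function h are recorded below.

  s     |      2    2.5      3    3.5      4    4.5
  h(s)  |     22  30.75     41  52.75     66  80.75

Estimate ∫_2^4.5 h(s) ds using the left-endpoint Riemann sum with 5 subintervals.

106.25

Δs = 0.5.
Sum = 0.5·[22 + 30.75 + 41 + 52.75 + 66] = 106.25.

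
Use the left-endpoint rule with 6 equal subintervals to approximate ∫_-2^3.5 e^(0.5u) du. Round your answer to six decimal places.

Δu = (3.5 − (-2))/6 = 11/12.
Left endpoints: -2, -13/12, -1/6, 0.75, 5/3, 31/12.
f(-2) ≈ 0.367879, f(-13/12) ≈ 0.581778, f(-1/6) ≈ 0.920044, f(0.75) ≈ 1.454991, f(5/3) ≈ 2.300976, f(31/12) ≈ 3.638846.
Sum = Δu · [f(-2) + f(-13/12) + f(-1/6) + ...].
Sum ≈ 8.492472.

8.492472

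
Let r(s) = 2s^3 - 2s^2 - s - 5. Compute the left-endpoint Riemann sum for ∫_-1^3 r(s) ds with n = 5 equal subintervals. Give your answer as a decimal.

Δs = (3 − (-1))/5 = 0.8.
Left endpoints: -1, -0.2, 0.6, 1.4, 2.2.
r(-1) = -8, r(-0.2) = -4.896, r(0.6) = -5.888, r(1.4) = -4.832, r(2.2) = 4.416.
Sum = Δs · [r(-1) + r(-0.2) + r(0.6) + r(1.4) + r(2.2)].
Sum = -15.36.

-15.36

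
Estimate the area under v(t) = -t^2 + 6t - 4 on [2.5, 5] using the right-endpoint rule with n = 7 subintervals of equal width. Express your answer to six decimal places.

Δt = (5 − 2.5)/7 = 5/14.
Right endpoints: 20/7, 45/14, 25/7, 55/14, 30/7, 65/14, 5.
v(20/7) = 244/49, v(45/14) = 971/196, v(25/7) = 229/49, v(55/14) = 811/196, v(30/7) = 164/49, v(65/14) = 451/196, v(5) = 1.
Sum = Δt · [v(20/7) + v(45/14) + v(25/7) + ...].
Sum ≈ 9.068878.

9.068878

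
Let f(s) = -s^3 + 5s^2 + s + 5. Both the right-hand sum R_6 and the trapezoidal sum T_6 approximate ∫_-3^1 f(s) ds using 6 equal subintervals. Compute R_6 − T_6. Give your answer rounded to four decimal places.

-21.3333

R_6 ≈ 63.703704.
T_6 ≈ 85.037037.
R_6 − T_6 ≈ -21.3333.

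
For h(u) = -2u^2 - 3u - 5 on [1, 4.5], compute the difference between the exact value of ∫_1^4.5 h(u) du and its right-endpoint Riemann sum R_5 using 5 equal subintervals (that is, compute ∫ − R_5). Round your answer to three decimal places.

Exact integral: ∫_1^4.5 h(u) du ≈ -106.45833.
R_5 = -124.18.
Error ≈ -106.45833 − (-124.18) ≈ 17.722.

17.722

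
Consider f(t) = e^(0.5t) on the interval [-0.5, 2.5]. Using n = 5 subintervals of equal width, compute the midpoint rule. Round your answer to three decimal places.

Δt = (2.5 − (-0.5))/5 = 0.6.
Midpoints: -0.2, 0.4, 1, 1.6, 2.2.
f(-0.2) ≈ 0.905, f(0.4) ≈ 1.221, f(1) ≈ 1.649, f(1.6) ≈ 2.226, f(2.2) ≈ 3.004.
Sum = Δt · [f(-0.2) + f(0.4) + f(1) + f(1.6) + f(2.2)].
Sum ≈ 5.403.

5.403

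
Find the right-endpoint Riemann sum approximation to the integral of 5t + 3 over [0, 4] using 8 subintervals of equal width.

Δt = (4 − 0)/8 = 0.5.
Right endpoints: 0.5, 1, 1.5, 2, 2.5, 3, 3.5, 4.
f(0.5) = 5.5, f(1) = 8, f(1.5) = 10.5, f(2) = 13, f(2.5) = 15.5, f(3) = 18, f(3.5) = 20.5, f(4) = 23.
Sum = Δt · [f(0.5) + f(1) + f(1.5) + ...].
Sum = 57.

57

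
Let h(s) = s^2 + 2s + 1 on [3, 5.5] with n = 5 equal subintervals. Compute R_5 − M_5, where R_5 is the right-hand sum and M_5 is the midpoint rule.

R_5 = 76.875.
M_5 = 70.15625.
R_5 − M_5 = 6.71875.

6.71875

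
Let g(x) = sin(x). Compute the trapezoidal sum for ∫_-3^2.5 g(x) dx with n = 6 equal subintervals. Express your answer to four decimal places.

Δx = (2.5 − (-3))/6 = 11/12.
g(-3) ≈ -0.1411, g(-25/12) ≈ -0.8715, g(-7/6) ≈ -0.9194, g(-0.25) ≈ -0.2474, g(2/3) ≈ 0.6184, g(19/12) ≈ 0.9999, g(2.5) ≈ 0.5985.
T_6 = (Δx/2)·[g(x_0) + 2g(x_1) + ... + 2g(x_{5}) + g(x_6)].
Sum ≈ -0.1754.

-0.1754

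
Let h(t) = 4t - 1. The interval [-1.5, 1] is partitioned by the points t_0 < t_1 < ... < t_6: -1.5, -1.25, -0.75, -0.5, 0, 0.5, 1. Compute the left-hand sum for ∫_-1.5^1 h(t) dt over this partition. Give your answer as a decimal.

-7.25

Subinterval widths: 0.25, 0.5, 0.25, 0.5, 0.5, 0.5.
Left endpoints: -1.5, -1.25, -0.75, -0.5, 0, 0.5.
h(-1.5) = -7, h(-1.25) = -6, h(-0.75) = -4, h(-0.5) = -3, h(0) = -1, h(0.5) = 1.
Sum = Σ Δt_i · h(t_i).
Sum = -7.25.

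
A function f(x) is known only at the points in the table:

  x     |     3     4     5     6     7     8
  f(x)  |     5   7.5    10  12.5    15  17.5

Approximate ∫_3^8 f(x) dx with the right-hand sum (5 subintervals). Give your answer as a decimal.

62.5

Δx = 1.
Sum = 1·[7.5 + 10 + 12.5 + 15 + 17.5] = 62.5.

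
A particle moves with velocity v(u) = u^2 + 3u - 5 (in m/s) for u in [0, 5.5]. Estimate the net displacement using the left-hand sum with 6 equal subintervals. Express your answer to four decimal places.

Δu = (5.5 − 0)/6 = 11/12.
Left endpoints: 0, 11/12, 11/6, 2.75, 11/3, 55/12.
v(0) = -5, v(11/12) = -203/144, v(11/6) = 139/36, v(2.75) = 10.8125, v(11/3) = 175/9, v(55/12) = 4285/144.
Sum = Δu · [v(0) + v(11/12) + v(11/6) + ...].
Sum ≈ 52.6765.

52.6765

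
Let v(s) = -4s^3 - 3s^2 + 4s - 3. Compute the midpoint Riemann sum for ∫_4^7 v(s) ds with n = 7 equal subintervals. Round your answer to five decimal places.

-2363.83163

Δs = (7 − 4)/7 = 3/7.
Midpoints: 59/14, 65/14, 71/14, 5.5, 83/14, 89/14, 95/14.
v(59/14) = -464847/1372, v(65/14) = -616611/1372, v(71/14) = -797967/1372, v(5.5) = -737.25, v(83/14) = -1259823/1372, v(89/14) = -1545507/1372, v(95/14) = -1871151/1372.
Sum = Δs · [v(59/14) + v(65/14) + v(71/14) + ...].
Sum ≈ -2363.83163.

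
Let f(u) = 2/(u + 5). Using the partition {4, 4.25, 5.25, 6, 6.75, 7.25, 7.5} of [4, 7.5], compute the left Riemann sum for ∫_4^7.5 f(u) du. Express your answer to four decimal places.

0.6804

Subinterval widths: 0.25, 1, 0.75, 0.75, 0.5, 0.25.
Left endpoints: 4, 4.25, 5.25, 6, 6.75, 7.25.
f(4) = 2/9, f(4.25) = 8/37, f(5.25) = 8/41, f(6) = 2/11, f(6.75) = 8/47, f(7.25) = 8/49.
Sum = Σ Δu_i · f(u_i).
Sum ≈ 0.6804.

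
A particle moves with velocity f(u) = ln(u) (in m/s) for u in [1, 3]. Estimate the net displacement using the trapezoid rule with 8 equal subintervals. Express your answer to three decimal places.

1.292

Δu = (3 − 1)/8 = 0.25.
f(1) ≈ 0.000, f(1.25) ≈ 0.223, f(1.5) ≈ 0.405, f(1.75) ≈ 0.560, f(2) ≈ 0.693, f(2.25) ≈ 0.811, f(2.5) ≈ 0.916, f(2.75) ≈ 1.012, f(3) ≈ 1.099.
T_8 = (Δu/2)·[f(u_0) + 2f(u_1) + ... + 2f(u_{7}) + f(u_8)].
Sum ≈ 1.292.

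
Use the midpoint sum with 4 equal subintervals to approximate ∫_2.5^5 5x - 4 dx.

Δx = (5 − 2.5)/4 = 0.625.
Midpoints: 2.8125, 3.4375, 4.0625, 4.6875.
f(2.8125) = 10.0625, f(3.4375) = 13.1875, f(4.0625) = 16.3125, f(4.6875) = 19.4375.
Sum = Δx · [f(2.8125) + f(3.4375) + f(4.0625) + f(4.6875)].
Sum = 36.875.

36.875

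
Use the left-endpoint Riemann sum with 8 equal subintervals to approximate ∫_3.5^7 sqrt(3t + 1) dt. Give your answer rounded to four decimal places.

13.9784

Δt = (7 − 3.5)/8 = 0.4375.
Left endpoints: 3.5, 3.9375, 4.375, 4.8125, 5.25, 5.6875, 6.125, 6.5625.
f(3.5) ≈ 3.3912, f(3.9375) ≈ 3.5795, f(4.375) ≈ 3.7583, f(4.8125) ≈ 3.9291, f(5.25) ≈ 4.0927, f(5.6875) ≈ 4.2500, f(6.125) ≈ 4.4017, f(6.5625) ≈ 4.5484.
Sum = Δt · [f(3.5) + f(3.9375) + f(4.375) + ...].
Sum ≈ 13.9784.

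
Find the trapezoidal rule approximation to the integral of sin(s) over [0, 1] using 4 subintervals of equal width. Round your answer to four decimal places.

0.4573

Δs = (1 − 0)/4 = 0.25.
f(0) ≈ 0.0000, f(0.25) ≈ 0.2474, f(0.5) ≈ 0.4794, f(0.75) ≈ 0.6816, f(1) ≈ 0.8415.
T_4 = (Δs/2)·[f(s_0) + 2f(s_1) + 2f(s_2) + 2f(s_3) + f(s_4)].
Sum ≈ 0.4573.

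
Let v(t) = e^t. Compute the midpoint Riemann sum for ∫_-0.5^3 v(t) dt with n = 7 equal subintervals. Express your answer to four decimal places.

Δt = (3 − (-0.5))/7 = 0.5.
Midpoints: -0.25, 0.25, 0.75, 1.25, 1.75, 2.25, 2.75.
v(-0.25) ≈ 0.7788, v(0.25) ≈ 1.2840, v(0.75) ≈ 2.1170, v(1.25) ≈ 3.4903, v(1.75) ≈ 5.7546, v(2.25) ≈ 9.4877, v(2.75) ≈ 15.6426.
Sum = Δt · [v(-0.25) + v(0.25) + v(0.75) + ...].
Sum ≈ 19.2776.

19.2776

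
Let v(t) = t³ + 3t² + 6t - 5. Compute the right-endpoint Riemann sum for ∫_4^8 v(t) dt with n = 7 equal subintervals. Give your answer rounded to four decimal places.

Δt = (8 − 4)/7 = 4/7.
Right endpoints: 32/7, 36/7, 40/7, 44/7, 48/7, 52/7, 8.
v(32/7) = 61965/343, v(36/7) = 82741/343, v(40/7) = 107645/343, v(44/7) = 137061/343, v(48/7) = 171373/343, v(52/7) = 210965/343, v(8) = 747.
Sum = Δt · [v(32/7) + v(36/7) + v(40/7) + ...].
Sum ≈ 1712.5714.

1712.5714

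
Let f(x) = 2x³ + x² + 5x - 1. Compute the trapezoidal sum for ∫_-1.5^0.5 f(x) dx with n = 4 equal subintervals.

Δx = (0.5 − (-1.5))/4 = 0.5.
f(-1.5) = -13, f(-1) = -7, f(-0.5) = -3.5, f(0) = -1, f(0.5) = 2.
T_4 = (Δx/2)·[f(x_0) + 2f(x_1) + 2f(x_2) + 2f(x_3) + f(x_4)].
Sum = -8.5.

-8.5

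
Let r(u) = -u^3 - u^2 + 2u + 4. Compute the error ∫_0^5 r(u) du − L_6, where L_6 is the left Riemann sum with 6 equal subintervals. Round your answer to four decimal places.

Exact integral: ∫_0^5 r(u) du ≈ -152.916667.
L_6 ≈ -99.502315.
Error ≈ -152.916667 − (-99.502315) ≈ -53.4144.

-53.4144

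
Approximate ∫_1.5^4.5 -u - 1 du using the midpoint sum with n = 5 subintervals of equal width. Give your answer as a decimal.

Δu = (4.5 − 1.5)/5 = 0.6.
Midpoints: 1.8, 2.4, 3, 3.6, 4.2.
f(1.8) = -2.8, f(2.4) = -3.4, f(3) = -4, f(3.6) = -4.6, f(4.2) = -5.2.
Sum = Δu · [f(1.8) + f(2.4) + f(3) + f(3.6) + f(4.2)].
Sum = -12.

-12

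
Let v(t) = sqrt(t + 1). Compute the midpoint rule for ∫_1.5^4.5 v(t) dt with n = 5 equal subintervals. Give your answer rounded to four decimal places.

5.9654

Δt = (4.5 − 1.5)/5 = 0.6.
Midpoints: 1.8, 2.4, 3, 3.6, 4.2.
v(1.8) ≈ 1.6733, v(2.4) ≈ 1.8439, v(3) ≈ 2.0000, v(3.6) ≈ 2.1448, v(4.2) ≈ 2.2804.
Sum = Δt · [v(1.8) + v(2.4) + v(3) + v(3.6) + v(4.2)].
Sum ≈ 5.9654.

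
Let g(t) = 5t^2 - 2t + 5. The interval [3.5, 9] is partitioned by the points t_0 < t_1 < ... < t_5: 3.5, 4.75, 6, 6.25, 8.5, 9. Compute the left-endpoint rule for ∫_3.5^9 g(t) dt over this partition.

849.90625

Subinterval widths: 1.25, 1.25, 0.25, 2.25, 0.5.
Left endpoints: 3.5, 4.75, 6, 6.25, 8.5.
g(3.5) = 59.25, g(4.75) = 108.3125, g(6) = 173, g(6.25) = 187.8125, g(8.5) = 349.25.
Sum = Σ Δt_i · g(t_i).
Sum = 849.90625.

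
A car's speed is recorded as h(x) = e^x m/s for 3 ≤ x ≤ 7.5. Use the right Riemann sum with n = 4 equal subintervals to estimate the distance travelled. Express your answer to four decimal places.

Δx = (7.5 − 3)/4 = 1.125.
Right endpoints: 4.125, 5.25, 6.375, 7.5.
h(4.125) ≈ 61.8678, h(5.25) ≈ 190.5663, h(6.375) ≈ 586.9854, h(7.5) ≈ 1808.0424.
Sum = Δx · [h(4.125) + h(5.25) + h(6.375) + h(7.5)].
Sum ≈ 2978.3947.

2978.3947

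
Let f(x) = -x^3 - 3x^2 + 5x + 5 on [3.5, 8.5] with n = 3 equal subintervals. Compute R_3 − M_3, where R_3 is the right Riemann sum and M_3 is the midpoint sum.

R_3 ≈ -2317.56944.
M_3 ≈ -1639.44444.
R_3 − M_3 = -678.125.

-678.125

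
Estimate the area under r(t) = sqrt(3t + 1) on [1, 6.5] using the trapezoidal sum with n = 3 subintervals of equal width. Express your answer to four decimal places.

Δt = (6.5 − 1)/3 = 11/6.
r(1) ≈ 2.0000, r(17/6) ≈ 3.0822, r(14/3) ≈ 3.8730, r(6.5) ≈ 4.5277.
T_3 = (Δt/2)·[r(t_0) + 2r(t_1) + 2r(t_2) + r(t_3)].
Sum ≈ 18.7349.

18.7349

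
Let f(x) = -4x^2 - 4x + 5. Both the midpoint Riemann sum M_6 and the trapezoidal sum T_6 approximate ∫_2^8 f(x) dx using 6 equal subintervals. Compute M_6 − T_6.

6

M_6 = -760.
T_6 = -766.
M_6 − T_6 = 6.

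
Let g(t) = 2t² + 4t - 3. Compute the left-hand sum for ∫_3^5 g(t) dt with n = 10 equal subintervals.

Δt = (5 − 3)/10 = 0.2.
Left endpoints: 3, 3.2, 3.4, 3.6, 3.8, 4, 4.2, 4.4, 4.6, 4.8.
g(3) = 27, g(3.2) = 30.28, g(3.4) = 33.72, g(3.6) = 37.32, g(3.8) = 41.08, g(4) = 45, g(4.2) = 49.08, g(4.4) = 53.32, g(4.6) = 57.72, g(4.8) = 62.28.
Sum = Δt · [g(3) + g(3.2) + g(3.4) + ...].
Sum = 87.36.

87.36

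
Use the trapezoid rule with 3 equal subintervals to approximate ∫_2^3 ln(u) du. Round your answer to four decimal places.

Δu = (3 − 2)/3 = 1/3.
f(2) ≈ 0.6931, f(7/3) ≈ 0.8473, f(8/3) ≈ 0.9808, f(3) ≈ 1.0986.
T_3 = (Δu/2)·[f(u_0) + 2f(u_1) + 2f(u_2) + f(u_3)].
Sum ≈ 0.9080.

0.9080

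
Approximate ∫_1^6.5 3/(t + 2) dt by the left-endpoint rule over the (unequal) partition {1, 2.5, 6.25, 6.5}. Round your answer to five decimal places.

4.09091

Subinterval widths: 1.5, 3.75, 0.25.
Left endpoints: 1, 2.5, 6.25.
f(1) = 1, f(2.5) = 2/3, f(6.25) = 4/11.
Sum = Σ Δt_i · f(t_i).
Sum ≈ 4.09091.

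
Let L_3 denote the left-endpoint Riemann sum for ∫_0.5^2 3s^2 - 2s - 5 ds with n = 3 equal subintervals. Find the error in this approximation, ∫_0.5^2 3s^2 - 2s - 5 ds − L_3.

1.875

Exact integral: ∫_0.5^2 f(s) ds = -3.375.
L_3 = -5.25.
Error = -3.375 − (-5.25) = 1.875.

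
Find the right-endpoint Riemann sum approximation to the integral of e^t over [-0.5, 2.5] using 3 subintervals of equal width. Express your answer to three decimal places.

18.313

Δt = (2.5 − (-0.5))/3 = 1.
Right endpoints: 0.5, 1.5, 2.5.
f(0.5) ≈ 1.649, f(1.5) ≈ 4.482, f(2.5) ≈ 12.182.
Sum = Δt · [f(0.5) + f(1.5) + f(2.5)].
Sum ≈ 18.313.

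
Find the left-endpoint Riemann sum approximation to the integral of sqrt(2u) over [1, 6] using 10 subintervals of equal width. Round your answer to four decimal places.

Δu = (6 − 1)/10 = 0.5.
Left endpoints: 1, 1.5, 2, 2.5, 3, 3.5, 4, 4.5, 5, 5.5.
f(1) ≈ 1.4142, f(1.5) ≈ 1.7321, f(2) ≈ 2.0000, f(2.5) ≈ 2.2361, f(3) ≈ 2.4495, f(3.5) ≈ 2.6458, f(4) ≈ 2.8284, f(4.5) ≈ 3.0000, f(5) ≈ 3.1623, f(5.5) ≈ 3.3166.
Sum = Δu · [f(1) + f(1.5) + f(2) + ...].
Sum ≈ 12.3925.

12.3925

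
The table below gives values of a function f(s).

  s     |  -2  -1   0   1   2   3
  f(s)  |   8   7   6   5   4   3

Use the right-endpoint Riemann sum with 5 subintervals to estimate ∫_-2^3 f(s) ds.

Δs = 1.
Sum = 1·[7 + 6 + 5 + 4 + 3] = 25.

25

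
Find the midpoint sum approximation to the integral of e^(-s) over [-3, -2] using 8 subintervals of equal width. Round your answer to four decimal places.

Δs = (-2 − (-3))/8 = 0.125.
Midpoints: -2.9375, -2.8125, -2.6875, -2.5625, -2.4375, -2.3125, -2.1875, -2.0625.
f(-2.9375) ≈ 18.8686, f(-2.8125) ≈ 16.6515, f(-2.6875) ≈ 14.6949, f(-2.5625) ≈ 12.9682, f(-2.4375) ≈ 11.4444, f(-2.3125) ≈ 10.0996, f(-2.1875) ≈ 8.9129, f(-2.0625) ≈ 7.8656.
Sum = Δs · [f(-2.9375) + f(-2.8125) + f(-2.6875) + ...].
Sum ≈ 12.6882.

12.6882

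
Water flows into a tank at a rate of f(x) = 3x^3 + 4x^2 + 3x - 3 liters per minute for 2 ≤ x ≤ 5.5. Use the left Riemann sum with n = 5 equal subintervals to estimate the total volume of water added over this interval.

Δx = (5.5 − 2)/5 = 0.7.
Left endpoints: 2, 2.7, 3.4, 4.1, 4.8.
f(2) = 43, f(2.7) = 93.309, f(3.4) = 171.352, f(4.1) = 283.303, f(4.8) = 435.336.
Sum = Δx · [f(2) + f(2.7) + f(3.4) + f(4.1) + f(4.8)].
Sum = 718.41.

718.41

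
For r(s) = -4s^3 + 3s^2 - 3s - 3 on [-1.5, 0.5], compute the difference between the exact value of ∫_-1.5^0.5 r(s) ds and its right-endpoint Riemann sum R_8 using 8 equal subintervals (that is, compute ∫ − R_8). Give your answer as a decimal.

Exact integral: ∫_-1.5^0.5 r(s) ds = 5.5.
R_8 = 2.4375.
Error = 5.5 − 2.4375 = 3.0625.

3.0625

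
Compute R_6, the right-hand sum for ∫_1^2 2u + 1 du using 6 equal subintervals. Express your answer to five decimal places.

Δu = (2 − 1)/6 = 1/6.
Right endpoints: 7/6, 4/3, 1.5, 5/3, 11/6, 2.
f(7/6) = 10/3, f(4/3) = 11/3, f(1.5) = 4, f(5/3) = 13/3, f(11/6) = 14/3, f(2) = 5.
Sum = Δu · [f(7/6) + f(4/3) + f(1.5) + ...].
Sum ≈ 4.16667.

4.16667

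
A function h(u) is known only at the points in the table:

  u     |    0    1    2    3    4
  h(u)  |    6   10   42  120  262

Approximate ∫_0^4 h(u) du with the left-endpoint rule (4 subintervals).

178

Δu = 1.
Sum = 1·[6 + 10 + 42 + 120] = 178.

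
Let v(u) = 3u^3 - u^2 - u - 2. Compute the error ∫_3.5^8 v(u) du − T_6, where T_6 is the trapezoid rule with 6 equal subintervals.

Exact integral: ∫_3.5^8 v(u) du = 2768.203125.
T_6 = 2789.61328125.
Error = 2768.203125 − 2789.61328125 = -21.41015625.

-21.41015625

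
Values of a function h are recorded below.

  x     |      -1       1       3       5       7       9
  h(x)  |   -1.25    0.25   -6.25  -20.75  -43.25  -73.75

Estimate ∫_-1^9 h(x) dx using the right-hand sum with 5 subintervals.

Δx = 2.
Sum = 2·[0.25 + (-6.25) + (-20.75) + (-43.25) + (-73.75)] = -287.5.

-287.5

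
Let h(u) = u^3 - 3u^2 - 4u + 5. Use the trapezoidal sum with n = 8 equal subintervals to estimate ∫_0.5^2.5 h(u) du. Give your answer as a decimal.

Δu = (2.5 − 0.5)/8 = 0.25.
h(0.5) = 2.375, h(0.75) = 0.734375, h(1) = -1, h(1.25) = -2.734375, h(1.5) = -4.375, h(1.75) = -5.828125, h(2) = -7, h(2.25) = -7.796875, h(2.5) = -8.125.
T_8 = (Δu/2)·[h(u_0) + 2h(u_1) + ... + 2h(u_{7}) + h(u_8)].
Sum = -7.71875.

-7.71875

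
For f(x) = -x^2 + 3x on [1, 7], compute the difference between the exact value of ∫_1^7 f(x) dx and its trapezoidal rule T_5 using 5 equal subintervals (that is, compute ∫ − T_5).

Exact integral: ∫_1^7 f(x) dx = -42.
T_5 = -43.44.
Error = -42 − (-43.44) = 1.44.

1.44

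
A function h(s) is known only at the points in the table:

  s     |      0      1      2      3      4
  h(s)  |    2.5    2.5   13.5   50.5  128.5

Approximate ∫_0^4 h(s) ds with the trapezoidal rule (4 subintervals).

132

Δs = 1.
T_4 = (1/2)·[2.5 + 2·2.5 + 2·13.5 + 2·50.5 + 128.5] = 132.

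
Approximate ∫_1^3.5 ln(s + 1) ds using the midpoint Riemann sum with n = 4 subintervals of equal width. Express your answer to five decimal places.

Δs = (3.5 − 1)/4 = 0.625.
Midpoints: 1.3125, 1.9375, 2.5625, 3.1875.
f(1.3125) ≈ 0.83833, f(1.9375) ≈ 1.07756, f(2.5625) ≈ 1.27046, f(3.1875) ≈ 1.43210.
Sum = Δs · [f(1.3125) + f(1.9375) + f(2.5625) + f(3.1875)].
Sum ≈ 2.88653.

2.88653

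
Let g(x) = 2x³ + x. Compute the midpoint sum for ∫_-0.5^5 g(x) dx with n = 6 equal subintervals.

319.64453125

Δx = (5 − (-0.5))/6 = 11/12.
Midpoints: -1/24, 0.875, 43/24, 65/24, 3.625, 109/24.
g(-1/24) = -289/6912, g(0.875) = 2.21484375, g(43/24) = 91891/6912, g(65/24) = 293345/6912, g(3.625) = 98.89453125, g(109/24) = 1326421/6912.
Sum = Δx · [g(-1/24) + g(0.875) + g(43/24) + ...].
Sum = 319.64453125.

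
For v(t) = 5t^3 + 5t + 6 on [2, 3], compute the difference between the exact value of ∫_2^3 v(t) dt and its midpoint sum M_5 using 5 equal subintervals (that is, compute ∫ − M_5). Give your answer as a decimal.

Exact integral: ∫_2^3 v(t) dt = 99.75.
M_5 = 99.625.
Error = 99.75 − 99.625 = 0.125.

0.125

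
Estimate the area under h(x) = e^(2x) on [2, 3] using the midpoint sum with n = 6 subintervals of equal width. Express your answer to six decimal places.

Δx = (3 − 2)/6 = 1/6.
Midpoints: 25/12, 2.25, 29/12, 31/12, 2.75, 35/12.
h(25/12) ≈ 64.500093, h(2.25) ≈ 90.017131, h(29/12) ≈ 125.629027, h(31/12) ≈ 175.329431, h(2.75) ≈ 244.691932, h(35/12) ≈ 341.495101.
Sum = Δx · [h(25/12) + h(2.25) + h(29/12) + ...].
Sum ≈ 173.610453.

173.610453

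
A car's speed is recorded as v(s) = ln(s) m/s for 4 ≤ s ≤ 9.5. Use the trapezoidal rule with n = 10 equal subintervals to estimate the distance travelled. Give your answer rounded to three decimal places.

Δs = (9.5 − 4)/10 = 0.55.
v(4) ≈ 1.386, v(4.55) ≈ 1.515, v(5.1) ≈ 1.629, v(5.65) ≈ 1.732, v(6.2) ≈ 1.825, v(6.75) ≈ 1.910, v(7.3) ≈ 1.988, v(7.85) ≈ 2.061, v(8.4) ≈ 2.128, v(8.95) ≈ 2.192, v(9.5) ≈ 2.251.
T_10 = (Δs/2)·[v(s_0) + 2v(s_1) + ... + 2v(s_{9}) + v(s_10)].
Sum ≈ 10.338.

10.338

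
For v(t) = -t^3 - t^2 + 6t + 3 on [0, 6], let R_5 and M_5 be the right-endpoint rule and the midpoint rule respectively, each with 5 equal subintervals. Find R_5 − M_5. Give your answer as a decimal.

R_5 = -414.
M_5 = -262.8.
R_5 − M_5 = -151.2.

-151.2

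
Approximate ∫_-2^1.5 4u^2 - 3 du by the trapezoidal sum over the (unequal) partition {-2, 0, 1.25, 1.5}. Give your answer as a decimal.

Subinterval widths: 2, 1.25, 0.25.
f(-2) = 13, f(0) = -3, f(1.25) = 3.25, f(1.5) = 6.
On each subinterval the trapezoid contributes (Δu_i/2)·[f(u_{i-1}) + f(u_i)].
Sum = 11.3125.

11.3125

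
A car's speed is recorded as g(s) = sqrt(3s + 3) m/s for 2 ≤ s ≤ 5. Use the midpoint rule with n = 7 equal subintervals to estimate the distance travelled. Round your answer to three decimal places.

10.972

Δs = (5 − 2)/7 = 3/7.
Midpoints: 31/14, 37/14, 43/14, 3.5, 55/14, 61/14, 67/14.
g(31/14) ≈ 3.105, g(37/14) ≈ 3.306, g(43/14) ≈ 3.495, g(3.5) ≈ 3.674, g(55/14) ≈ 3.845, g(61/14) ≈ 4.009, g(67/14) ≈ 4.166.
Sum = Δs · [g(31/14) + g(37/14) + g(43/14) + ...].
Sum ≈ 10.972.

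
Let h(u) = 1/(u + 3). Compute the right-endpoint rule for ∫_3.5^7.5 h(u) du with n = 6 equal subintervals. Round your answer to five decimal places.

Δu = (7.5 − 3.5)/6 = 2/3.
Right endpoints: 25/6, 29/6, 5.5, 37/6, 41/6, 7.5.
h(25/6) = 6/43, h(29/6) = 6/47, h(5.5) = 2/17, h(37/6) = 6/55, h(41/6) = 6/59, h(7.5) = 2/21.
Sum = Δu · [h(25/6) + h(29/6) + h(5.5) + ...].
Sum ≈ 0.46058.

0.46058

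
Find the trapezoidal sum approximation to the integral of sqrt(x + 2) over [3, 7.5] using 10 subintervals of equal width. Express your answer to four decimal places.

Δx = (7.5 − 3)/10 = 0.45.
f(3) ≈ 2.2361, f(3.45) ≈ 2.3345, f(3.9) ≈ 2.4290, f(4.35) ≈ 2.5199, f(4.8) ≈ 2.6077, f(5.25) ≈ 2.6926, f(5.7) ≈ 2.7749, f(6.15) ≈ 2.8548, f(6.6) ≈ 2.9326, f(7.05) ≈ 3.0083, f(7.5) ≈ 3.0822.
T_10 = (Δx/2)·[f(x_0) + 2f(x_1) + ... + 2f(x_{9}) + f(x_10)].
Sum ≈ 12.0660.

12.0660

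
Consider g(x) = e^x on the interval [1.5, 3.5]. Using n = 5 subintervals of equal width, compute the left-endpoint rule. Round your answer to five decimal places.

23.28778

Δx = (3.5 − 1.5)/5 = 0.4.
Left endpoints: 1.5, 1.9, 2.3, 2.7, 3.1.
g(1.5) ≈ 4.48169, g(1.9) ≈ 6.68589, g(2.3) ≈ 9.97418, g(2.7) ≈ 14.87973, g(3.1) ≈ 22.19795.
Sum = Δx · [g(1.5) + g(1.9) + g(2.3) + g(2.7) + g(3.1)].
Sum ≈ 23.28778.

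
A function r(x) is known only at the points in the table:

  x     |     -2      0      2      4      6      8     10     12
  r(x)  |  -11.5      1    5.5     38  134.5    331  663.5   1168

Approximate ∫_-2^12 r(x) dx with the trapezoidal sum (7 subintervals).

Δx = 2.
T_7 = (2/2)·[(-11.5) + 2·1 + 2·5.5 + 2·38 + 2·134.5 + 2·331 + 2·663.5 + 1168] = 3503.5.

3503.5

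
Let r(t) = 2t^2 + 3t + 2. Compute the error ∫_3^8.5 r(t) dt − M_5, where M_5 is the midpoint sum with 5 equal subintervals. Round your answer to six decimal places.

1.109167

Exact integral: ∫_3^8.5 r(t) dt ≈ 497.29166667.
M_5 = 496.1825.
Error ≈ 497.29166667 − 496.1825 ≈ 1.109167.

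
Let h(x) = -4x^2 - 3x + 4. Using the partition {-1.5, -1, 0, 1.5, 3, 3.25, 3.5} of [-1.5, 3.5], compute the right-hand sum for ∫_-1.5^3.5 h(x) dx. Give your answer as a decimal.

-96.125

Subinterval widths: 0.5, 1, 1.5, 1.5, 0.25, 0.25.
Right endpoints: -1, 0, 1.5, 3, 3.25, 3.5.
h(-1) = 3, h(0) = 4, h(1.5) = -9.5, h(3) = -41, h(3.25) = -48, h(3.5) = -55.5.
Sum = Σ Δx_i · h(x_i).
Sum = -96.125.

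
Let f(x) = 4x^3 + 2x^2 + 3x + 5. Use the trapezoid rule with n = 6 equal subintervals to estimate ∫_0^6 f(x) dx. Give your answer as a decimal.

1562

Δx = (6 − 0)/6 = 1.
f(0) = 5, f(1) = 14, f(2) = 51, f(3) = 140, f(4) = 305, f(5) = 570, f(6) = 959.
T_6 = (Δx/2)·[f(x_0) + 2f(x_1) + ... + 2f(x_{5}) + f(x_6)].
Sum = 1562.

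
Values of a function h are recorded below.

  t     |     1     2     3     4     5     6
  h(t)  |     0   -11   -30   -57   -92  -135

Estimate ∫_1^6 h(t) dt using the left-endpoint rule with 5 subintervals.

-190

Δt = 1.
Sum = 1·[0 + (-11) + (-30) + (-57) + (-92)] = -190.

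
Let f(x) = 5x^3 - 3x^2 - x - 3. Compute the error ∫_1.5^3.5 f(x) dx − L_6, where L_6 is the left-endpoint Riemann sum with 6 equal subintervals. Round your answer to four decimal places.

Exact integral: ∫_1.5^3.5 f(x) dx = 130.75.
L_6 ≈ 104.444444.
Error ≈ 130.75 − 104.444444 ≈ 26.3056.

26.3056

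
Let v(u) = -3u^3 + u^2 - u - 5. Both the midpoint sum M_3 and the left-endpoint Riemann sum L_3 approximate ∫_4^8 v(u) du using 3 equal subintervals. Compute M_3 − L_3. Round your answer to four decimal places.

M_3 ≈ -2743.259259.
L_3 ≈ -1970.814815.
M_3 − L_3 ≈ -772.4444.

-772.4444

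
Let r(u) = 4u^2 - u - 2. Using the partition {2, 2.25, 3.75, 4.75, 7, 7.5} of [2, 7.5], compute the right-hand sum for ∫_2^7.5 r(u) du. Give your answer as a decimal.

Subinterval widths: 0.25, 1.5, 1, 2.25, 0.5.
Right endpoints: 2.25, 3.75, 4.75, 7, 7.5.
r(2.25) = 16, r(3.75) = 50.5, r(4.75) = 83.5, r(7) = 187, r(7.5) = 215.5.
Sum = Σ Δu_i · r(u_i).
Sum = 691.75.

691.75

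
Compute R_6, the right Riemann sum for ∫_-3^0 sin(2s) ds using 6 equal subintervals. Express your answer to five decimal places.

-0.08808

Δs = (0 − (-3))/6 = 0.5.
Right endpoints: -2.5, -2, -1.5, -1, -0.5, 0.
f(-2.5) ≈ 0.95892, f(-2) ≈ 0.75680, f(-1.5) ≈ -0.14112, f(-1) ≈ -0.90930, f(-0.5) ≈ -0.84147, f(0) ≈ 0.00000.
Sum = Δs · [f(-2.5) + f(-2) + f(-1.5) + ...].
Sum ≈ -0.08808.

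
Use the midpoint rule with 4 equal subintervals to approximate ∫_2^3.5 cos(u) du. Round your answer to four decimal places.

Δu = (3.5 − 2)/4 = 0.375.
Midpoints: 2.1875, 2.5625, 2.9375, 3.3125.
f(2.1875) ≈ -0.5783, f(2.5625) ≈ -0.8370, f(2.9375) ≈ -0.9792, f(3.3125) ≈ -0.9854.
Sum = Δu · [f(2.1875) + f(2.5625) + f(2.9375) + f(3.3125)].
Sum ≈ -1.2675.

-1.2675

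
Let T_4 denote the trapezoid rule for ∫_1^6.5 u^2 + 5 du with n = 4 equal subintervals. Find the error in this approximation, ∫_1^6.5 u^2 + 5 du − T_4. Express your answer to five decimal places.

-1.73307

Exact integral: ∫_1^6.5 f(u) du ≈ 118.7083333.
T_4 = 120.44140625.
Error ≈ 118.7083333 − 120.44140625 ≈ -1.73307.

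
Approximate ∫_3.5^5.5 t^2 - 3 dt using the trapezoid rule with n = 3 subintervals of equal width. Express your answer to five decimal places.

Δt = (5.5 − 3.5)/3 = 2/3.
f(3.5) = 9.25, f(25/6) = 517/36, f(29/6) = 733/36, f(5.5) = 27.25.
T_3 = (Δt/2)·[f(t_0) + 2f(t_1) + 2f(t_2) + f(t_3)].
Sum ≈ 35.31481.

35.31481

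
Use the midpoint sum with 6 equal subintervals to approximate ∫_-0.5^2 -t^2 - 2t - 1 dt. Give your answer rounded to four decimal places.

Δt = (2 − (-0.5))/6 = 5/12.
Midpoints: -7/24, 0.125, 13/24, 23/24, 1.375, 43/24.
f(-7/24) = -289/576, f(0.125) = -1.265625, f(13/24) = -1369/576, f(23/24) = -2209/576, f(1.375) = -5.640625, f(43/24) = -4489/576.
Sum = Δt · [f(-7/24) + f(0.125) + f(13/24) + ...].
Sum ≈ -8.9222.

-8.9222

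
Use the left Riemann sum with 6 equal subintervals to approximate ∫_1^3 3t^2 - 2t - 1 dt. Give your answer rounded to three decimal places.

Δt = (3 − 1)/6 = 1/3.
Left endpoints: 1, 4/3, 5/3, 2, 7/3, 8/3.
f(1) = 0, f(4/3) = 5/3, f(5/3) = 4, f(2) = 7, f(7/3) = 32/3, f(8/3) = 15.
Sum = Δt · [f(1) + f(4/3) + f(5/3) + ...].
Sum ≈ 12.778.

12.778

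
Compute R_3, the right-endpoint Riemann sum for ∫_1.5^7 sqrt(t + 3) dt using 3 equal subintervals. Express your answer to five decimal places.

15.65048

Δt = (7 − 1.5)/3 = 11/6.
Right endpoints: 10/3, 31/6, 7.
f(10/3) ≈ 2.51661, f(31/6) ≈ 2.85774, f(7) ≈ 3.16228.
Sum = Δt · [f(10/3) + f(31/6) + f(7)].
Sum ≈ 15.65048.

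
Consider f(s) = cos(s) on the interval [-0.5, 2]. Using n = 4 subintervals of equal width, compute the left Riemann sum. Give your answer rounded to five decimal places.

1.74751

Δs = (2 − (-0.5))/4 = 0.625.
Left endpoints: -0.5, 0.125, 0.75, 1.375.
f(-0.5) ≈ 0.87758, f(0.125) ≈ 0.99220, f(0.75) ≈ 0.73169, f(1.375) ≈ 0.19455.
Sum = Δs · [f(-0.5) + f(0.125) + f(0.75) + f(1.375)].
Sum ≈ 1.74751.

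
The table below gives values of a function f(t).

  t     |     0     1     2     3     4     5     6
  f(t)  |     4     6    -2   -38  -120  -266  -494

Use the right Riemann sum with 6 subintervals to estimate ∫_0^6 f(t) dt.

Δt = 1.
Sum = 1·[6 + (-2) + (-38) + (-120) + (-266) + (-494)] = -914.

-914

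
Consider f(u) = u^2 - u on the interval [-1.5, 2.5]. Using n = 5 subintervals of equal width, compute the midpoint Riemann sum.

4.12

Δu = (2.5 − (-1.5))/5 = 0.8.
Midpoints: -1.1, -0.3, 0.5, 1.3, 2.1.
f(-1.1) = 2.31, f(-0.3) = 0.39, f(0.5) = -0.25, f(1.3) = 0.39, f(2.1) = 2.31.
Sum = Δu · [f(-1.1) + f(-0.3) + f(0.5) + f(1.3) + f(2.1)].
Sum = 4.12.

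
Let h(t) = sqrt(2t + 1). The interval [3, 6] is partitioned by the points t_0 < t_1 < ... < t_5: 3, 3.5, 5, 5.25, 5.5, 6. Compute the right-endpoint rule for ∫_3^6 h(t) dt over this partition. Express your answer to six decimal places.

9.905743

Subinterval widths: 0.5, 1.5, 0.25, 0.25, 0.5.
Right endpoints: 3.5, 5, 5.25, 5.5, 6.
h(3.5) ≈ 2.828427, h(5) ≈ 3.316625, h(5.25) ≈ 3.391165, h(5.5) ≈ 3.464102, h(6) ≈ 3.605551.
Sum = Σ Δt_i · h(t_i).
Sum ≈ 9.905743.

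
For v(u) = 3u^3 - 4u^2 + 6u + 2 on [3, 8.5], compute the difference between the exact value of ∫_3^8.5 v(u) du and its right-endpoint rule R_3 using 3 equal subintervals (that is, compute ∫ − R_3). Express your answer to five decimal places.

Exact integral: ∫_3^8.5 v(u) du ≈ 3272.2135417.
R_3 ≈ 4832.2592593.
Error ≈ 3272.2135417 − 4832.2592593 ≈ -1560.04572.

-1560.04572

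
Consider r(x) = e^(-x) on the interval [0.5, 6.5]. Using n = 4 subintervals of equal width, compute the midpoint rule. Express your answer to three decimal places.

Δx = (6.5 − 0.5)/4 = 1.5.
Midpoints: 1.25, 2.75, 4.25, 5.75.
r(1.25) ≈ 0.287, r(2.75) ≈ 0.064, r(4.25) ≈ 0.014, r(5.75) ≈ 0.003.
Sum = Δx · [r(1.25) + r(2.75) + r(4.25) + r(5.75)].
Sum ≈ 0.552.

0.552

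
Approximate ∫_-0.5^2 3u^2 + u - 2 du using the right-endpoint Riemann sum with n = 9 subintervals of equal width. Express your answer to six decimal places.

Δu = (2 − (-0.5))/9 = 5/18.
Right endpoints: -2/9, 1/18, 1/3, 11/18, 8/9, 7/6, 13/9, 31/18, 2.
f(-2/9) = -56/27, f(1/18) = -209/108, f(1/3) = -4/3, f(11/18) = -29/108, f(8/9) = 34/27, f(7/6) = 3.25, f(13/9) = 154/27, f(31/18) = 931/108, f(2) = 12.
Sum = Δu · [f(-2/9) + f(1/18) + f(1/3) + ...].
Sum ≈ 7.006173.

7.006173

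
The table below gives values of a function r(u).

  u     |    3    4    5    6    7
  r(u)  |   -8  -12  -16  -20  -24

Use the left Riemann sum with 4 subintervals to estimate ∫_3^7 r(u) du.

-56

Δu = 1.
Sum = 1·[(-8) + (-12) + (-16) + (-20)] = -56.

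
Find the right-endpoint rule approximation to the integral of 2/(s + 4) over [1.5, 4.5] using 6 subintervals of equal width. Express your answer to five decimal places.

0.83935

Δs = (4.5 − 1.5)/6 = 0.5.
Right endpoints: 2, 2.5, 3, 3.5, 4, 4.5.
f(2) = 1/3, f(2.5) = 4/13, f(3) = 2/7, f(3.5) = 4/15, f(4) = 0.25, f(4.5) = 4/17.
Sum = Δs · [f(2) + f(2.5) + f(3) + ...].
Sum ≈ 0.83935.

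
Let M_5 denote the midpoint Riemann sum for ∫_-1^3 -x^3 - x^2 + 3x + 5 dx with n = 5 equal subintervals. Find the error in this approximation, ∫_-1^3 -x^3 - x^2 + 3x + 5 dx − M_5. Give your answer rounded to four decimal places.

Exact integral: ∫_-1^3 f(x) dx ≈ 2.666667.
M_5 = 3.52.
Error ≈ 2.666667 − 3.52 ≈ -0.8533.

-0.8533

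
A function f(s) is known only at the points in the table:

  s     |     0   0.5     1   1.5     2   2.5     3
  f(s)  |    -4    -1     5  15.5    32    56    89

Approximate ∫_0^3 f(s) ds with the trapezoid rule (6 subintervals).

Δs = 0.5.
T_6 = (0.5/2)·[(-4) + 2·(-1) + 2·5 + 2·15.5 + 2·32 + 2·56 + 89] = 75.

75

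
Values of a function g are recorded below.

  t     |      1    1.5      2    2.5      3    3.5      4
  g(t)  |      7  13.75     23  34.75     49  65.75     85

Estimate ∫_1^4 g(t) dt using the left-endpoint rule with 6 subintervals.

96.625

Δt = 0.5.
Sum = 0.5·[7 + 13.75 + 23 + 34.75 + 49 + 65.75] = 96.625.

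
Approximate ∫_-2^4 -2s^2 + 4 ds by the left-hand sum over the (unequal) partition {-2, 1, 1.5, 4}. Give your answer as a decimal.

-12.25

Subinterval widths: 3, 0.5, 2.5.
Left endpoints: -2, 1, 1.5.
f(-2) = -4, f(1) = 2, f(1.5) = -0.5.
Sum = Σ Δs_i · f(s_i).
Sum = -12.25.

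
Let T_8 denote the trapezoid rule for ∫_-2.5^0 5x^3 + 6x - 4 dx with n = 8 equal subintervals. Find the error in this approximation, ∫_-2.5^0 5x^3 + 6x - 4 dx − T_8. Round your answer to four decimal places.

0.7629

Exact integral: ∫_-2.5^0 f(x) dx = -77.578125.
T_8 ≈ -78.341064.
Error ≈ -77.578125 − (-78.341064) ≈ 0.7629.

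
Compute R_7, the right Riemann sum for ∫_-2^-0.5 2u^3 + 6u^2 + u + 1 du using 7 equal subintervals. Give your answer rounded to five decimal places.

Δu = (-0.5 − (-2))/7 = 3/14.
Right endpoints: -25/14, -11/7, -19/14, -8/7, -13/14, -5/7, -0.5.
f(-25/14) = 9547/1372, f(-11/7) = 2224/343, f(-19/14) = 7813/1372, f(-8/7) = 1615/343, f(-13/14) = 4999/1372, f(-5/7) = 898/343, f(-0.5) = 1.75.
Sum = Δu · [f(-25/14) + f(-11/7) + f(-19/14) + ...].
Sum ≈ 6.82653.

6.82653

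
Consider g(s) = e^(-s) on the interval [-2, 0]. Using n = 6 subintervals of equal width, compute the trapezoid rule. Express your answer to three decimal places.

6.448

Δs = (0 − (-2))/6 = 1/3.
g(-2) ≈ 7.389, g(-5/3) ≈ 5.294, g(-4/3) ≈ 3.794, g(-1) ≈ 2.718, g(-2/3) ≈ 1.948, g(-1/3) ≈ 1.396, g(0) ≈ 1.000.
T_6 = (Δs/2)·[g(s_0) + 2g(s_1) + ... + 2g(s_{5}) + g(s_6)].
Sum ≈ 6.448.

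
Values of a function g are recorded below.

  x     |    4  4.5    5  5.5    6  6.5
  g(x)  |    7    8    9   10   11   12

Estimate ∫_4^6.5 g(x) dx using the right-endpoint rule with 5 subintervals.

Δx = 0.5.
Sum = 0.5·[8 + 9 + 10 + 11 + 12] = 25.

25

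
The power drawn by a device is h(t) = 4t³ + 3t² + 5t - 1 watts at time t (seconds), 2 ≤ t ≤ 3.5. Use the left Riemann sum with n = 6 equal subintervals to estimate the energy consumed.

167.15625

Δt = (3.5 − 2)/6 = 0.25.
Left endpoints: 2, 2.25, 2.5, 2.75, 3, 3.25.
h(2) = 53, h(2.25) = 71, h(2.5) = 92.75, h(2.75) = 118.625, h(3) = 149, h(3.25) = 184.25.
Sum = Δt · [h(2) + h(2.25) + h(2.5) + ...].
Sum = 167.15625.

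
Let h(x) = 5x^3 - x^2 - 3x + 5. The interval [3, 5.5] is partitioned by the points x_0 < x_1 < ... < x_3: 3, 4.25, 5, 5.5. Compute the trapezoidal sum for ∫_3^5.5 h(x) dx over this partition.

Subinterval widths: 1.25, 0.75, 0.5.
h(3) = 122, h(4.25) = 358.015625, h(5) = 590, h(5.5) = 790.125.
On each subinterval the trapezoid contributes (Δx_i/2)·[h(x_{i-1}) + h(x_i)].
Sum = 1000.546875.

1000.546875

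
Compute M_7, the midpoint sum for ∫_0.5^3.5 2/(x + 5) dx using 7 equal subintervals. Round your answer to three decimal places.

Δx = (3.5 − 0.5)/7 = 3/7.
Midpoints: 5/7, 8/7, 11/7, 2, 17/7, 20/7, 23/7.
f(5/7) = 0.35, f(8/7) = 14/43, f(11/7) = 7/23, f(2) = 2/7, f(17/7) = 7/26, f(20/7) = 14/55, f(23/7) = 7/29.
Sum = Δx · [f(5/7) + f(8/7) + f(11/7) + ...].
Sum ≈ 0.870.

0.870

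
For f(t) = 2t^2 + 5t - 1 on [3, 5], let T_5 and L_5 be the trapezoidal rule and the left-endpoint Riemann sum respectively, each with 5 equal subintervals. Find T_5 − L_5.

T_5 = 103.44.
L_5 = 95.04.
T_5 − L_5 = 8.4.

8.4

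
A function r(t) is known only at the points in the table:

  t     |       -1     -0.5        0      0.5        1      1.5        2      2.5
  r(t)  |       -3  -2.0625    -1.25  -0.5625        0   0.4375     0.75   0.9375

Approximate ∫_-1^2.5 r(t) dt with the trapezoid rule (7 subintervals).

Δt = 0.5.
T_7 = (0.5/2)·[(-3) + 2·(-2.0625) + 2·(-1.25) + 2·(-0.5625) + 2·0 + 2·0.4375 + 2·0.75 + 0.9375] = -1.859375.

-1.859375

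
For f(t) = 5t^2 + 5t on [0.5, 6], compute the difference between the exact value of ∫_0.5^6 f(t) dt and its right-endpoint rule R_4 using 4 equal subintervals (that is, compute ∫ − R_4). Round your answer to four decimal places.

-150.4622

Exact integral: ∫_0.5^6 f(t) dt ≈ 449.166667.
R_4 = 599.62890625.
Error ≈ 449.166667 − 599.62890625 ≈ -150.4622.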